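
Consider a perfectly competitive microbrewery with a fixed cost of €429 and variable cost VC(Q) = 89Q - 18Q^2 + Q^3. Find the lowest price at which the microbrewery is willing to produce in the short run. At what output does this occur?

€8 per unit, at Q = 9

Short-run supply begins at min AVC. From VC = 89Q - 18Q^2 + Q^3, AVC = 89 - 18Q + Q^2.
dAVC/dQ = -18 + 2Q = 0 gives Q = 9. min AVC = 89 - 18·9 + 9^2 = 8.
For P < €8 the firm produces nothing.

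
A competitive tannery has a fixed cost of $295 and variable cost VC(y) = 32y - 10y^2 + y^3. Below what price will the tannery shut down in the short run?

$7 per unit

The shutdown price is the minimum of AVC. VC = 32y - 10y^2 + y^3, so AVC = 32 - 10y + y^2.
dAVC/dy = -10 + 2y = 0 gives y = 5. min AVC = 32 - 10·5 + 5^2 = 7.
The firm shuts down for any P below $7.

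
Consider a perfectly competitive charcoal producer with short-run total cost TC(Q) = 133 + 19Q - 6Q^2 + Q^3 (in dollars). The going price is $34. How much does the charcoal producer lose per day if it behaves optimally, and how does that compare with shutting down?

Profit = -$33 at Q = 5

AVC = 19 - 6Q + Q^2; min AVC = $10 at Q = 3. Since P = $34 ≥ min AVC, the firm produces.
With MC = 19 - 12Q + 3Q^2, P = MC on the upward-sloping part at Q* = 5.
TR = 34·5 = 170. TC = 133 + 70 = 203. Profit = 170 − 203 = -$33.
That loss of $33 beats the $133 the firm would lose by shutting down; producing recovers $100 of fixed cost.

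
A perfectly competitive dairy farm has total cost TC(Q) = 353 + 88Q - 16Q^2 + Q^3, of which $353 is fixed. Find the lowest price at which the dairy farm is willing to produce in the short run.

The shutdown price is the minimum of AVC. VC = 88Q - 16Q^2 + Q^3, so AVC = 88 - 16Q + Q^2.
At the minimum of AVC, MC = AVC. MC = 88 - 32Q + 3Q^2; setting MC = AVC gives 2Q^2 - 16Q = 0, so Q = 8. min AVC = 24.
For P < $24 the firm produces nothing.

$24 per unit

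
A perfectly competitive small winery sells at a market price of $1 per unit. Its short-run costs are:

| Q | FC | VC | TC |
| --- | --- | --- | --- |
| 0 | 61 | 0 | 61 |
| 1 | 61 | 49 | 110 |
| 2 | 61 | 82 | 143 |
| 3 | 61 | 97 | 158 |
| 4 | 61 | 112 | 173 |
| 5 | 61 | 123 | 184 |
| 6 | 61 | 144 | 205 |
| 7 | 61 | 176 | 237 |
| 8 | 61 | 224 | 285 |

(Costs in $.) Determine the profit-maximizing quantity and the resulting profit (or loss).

Profit at each row (π = 1Q − TC): Q=0: -61; Q=1: -109; Q=2: -141; Q=3: -155; Q=4: -169; Q=5: -179; Q=6: -199; Q=7: -230; Q=8: -277.
Profit is highest at Q = 0. Equivalently, the lowest AVC in the table is 144/6 ≈ $24 at Q = 6, and P = $1 falls below it — price never covers variable cost, so the firm shuts down and loses only its fixed cost.

Q = 0 (shut down); profit = -$61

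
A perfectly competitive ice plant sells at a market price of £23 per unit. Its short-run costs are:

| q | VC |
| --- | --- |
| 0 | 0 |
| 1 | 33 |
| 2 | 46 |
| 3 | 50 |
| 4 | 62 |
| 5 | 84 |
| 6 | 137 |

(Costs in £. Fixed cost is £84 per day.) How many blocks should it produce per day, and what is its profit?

Profit at each row (π = 23q − TC): q=0: -84; q=1: -94; q=2: -84; q=3: -65; q=4: -54; q=5: -53; q=6: -83.
Profit is maximized at q = 5. AVC there is 84/5 = £16.80 ≤ P, so producing beats shutting down (which would give -£84).

q = 5; profit = -£53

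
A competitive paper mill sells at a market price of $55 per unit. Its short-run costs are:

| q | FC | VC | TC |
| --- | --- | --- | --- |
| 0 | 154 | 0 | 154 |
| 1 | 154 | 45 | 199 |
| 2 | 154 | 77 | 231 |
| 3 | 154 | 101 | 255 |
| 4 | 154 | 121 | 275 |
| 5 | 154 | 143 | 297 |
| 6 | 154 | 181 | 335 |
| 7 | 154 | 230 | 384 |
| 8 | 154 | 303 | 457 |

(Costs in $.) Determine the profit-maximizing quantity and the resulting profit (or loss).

q = 7; profit = $1

Compute π = P·q − TC at each output: q=0: -154; q=1: -144; q=2: -121; q=3: -90; q=4: -55; q=5: -22; q=6: -5; q=7: 1; q=8: -17.
Profit is maximized at q = 7. AVC there is 230/7 = $32.86 ≤ P, so producing beats shutting down (which would give -$154).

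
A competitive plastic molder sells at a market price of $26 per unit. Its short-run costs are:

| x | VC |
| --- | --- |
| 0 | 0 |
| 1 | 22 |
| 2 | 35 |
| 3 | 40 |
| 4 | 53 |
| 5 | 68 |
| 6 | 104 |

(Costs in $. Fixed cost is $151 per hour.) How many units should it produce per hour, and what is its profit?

x = 5; profit = -$89

Compute π = P·x − TC at each output: x=0: -151; x=1: -147; x=2: -134; x=3: -113; x=4: -100; x=5: -89; x=6: -99.
Profit is maximized at x = 5. AVC there is 68/5 = $13.60 ≤ P, so producing beats shutting down (which would give -$151).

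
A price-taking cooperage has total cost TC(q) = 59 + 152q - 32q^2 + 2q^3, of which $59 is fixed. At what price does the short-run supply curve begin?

Short-run supply begins at min AVC. From VC = 152q - 32q^2 + 2q^3, AVC = 152 - 32q + 2q^2.
dAVC/dq = -32 + 4q = 0 gives q = 8. min AVC = 152 - 32·8 + 2·8^2 = 24.
So the shutdown price is $24.

$24 per unit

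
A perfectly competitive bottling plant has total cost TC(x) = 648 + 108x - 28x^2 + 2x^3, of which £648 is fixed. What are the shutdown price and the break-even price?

Shutdown price = £10; break-even price = £90

AVC = 108 - 28x + 2x^2; minimized at x = 7, giving min AVC = £10. That is the shutdown price.
ATC = 648/x + 108 - 28x + 2x^2. Setting dATC/dx = −648/x^2 − 28 + 4x = 0 gives x = 9 (since 4·9^3 − 28·9^2 = 648).
min ATC = 648/9 + 108 − 28·9 + 2·9^2 = £90. That is the break-even price.
For £10 ≤ P < £90 the firm produces at a loss; below £10 it shuts down.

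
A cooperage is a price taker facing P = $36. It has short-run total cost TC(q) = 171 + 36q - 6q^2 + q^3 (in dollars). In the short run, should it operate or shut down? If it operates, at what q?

Produce at q = 4

Strip out fixed cost: VC = 36q - 6q^2 + q^3. Then AVC = 36 - 6q + q^2 and MC = 36 - 12q + 3q^2.
The AVC parabola has its vertex at q = 6/2 = 3, where AVC = 36 - 6·3 + 3^2 = $27.
P = $36 exceeds min AVC = $27, so the firm stays open.
Set P = MC: 36 = 36 - 12q + 3q^2 → -12q + 3q^2 = 0. The roots are q = 0 and q = 4; the profit-maximizing output is on the rising part of MC, so q* = 4.
Check: AVC at q = 4 is $28 ≤ P, so revenue covers variable cost.
Profit = P·q − TC = 36·4 − 283 = -$139, a loss, but smaller than the $171 fixed cost the firm would lose by shutting down.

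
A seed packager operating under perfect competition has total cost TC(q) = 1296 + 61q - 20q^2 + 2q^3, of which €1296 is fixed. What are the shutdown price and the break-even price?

AVC = 61 - 20q + 2q^2; minimized at q = 5, giving min AVC = €11. That is the shutdown price.
ATC = 1296/q + 61 - 20q + 2q^2. Setting dATC/dq = −1296/q^2 − 20 + 4q = 0 gives q = 9 (since 4·9^3 − 20·9^2 = 1296).
min ATC = 1296/9 + 61 − 20·9 + 2·9^2 = €187. That is the break-even price.
For €11 ≤ P < €187 the firm produces at a loss; below €11 it shuts down.

Shutdown price = €11; break-even price = €187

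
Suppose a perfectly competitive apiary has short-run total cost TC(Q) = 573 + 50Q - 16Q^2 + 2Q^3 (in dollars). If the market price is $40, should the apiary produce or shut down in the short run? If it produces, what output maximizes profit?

Produce at Q = 5

From TC, MC = TC'(Q) = 50 - 32Q + 6Q^2 and AVC = VC/Q = 50 - 16Q + 2Q^2.
The AVC parabola has its vertex at Q = 16/4 = 4, where AVC = 50 - 16·4 + 2·4^2 = $18.
Because $40 ≥ $18, revenue can cover variable cost; the firm operates.
Set P = MC: 40 = 50 - 32Q + 6Q^2 → 10 - 32Q + 6Q^2 = 0. The roots are Q = 1/3 and Q = 5; the profit-maximizing output is on the rising part of MC, so Q* = 5.
Check: AVC at Q = 5 is $20 ≤ P, so revenue covers variable cost.
Profit = P·Q − TC = 40·5 − 673 = -$473, a loss, but smaller than the $573 fixed cost the firm would lose by shutting down.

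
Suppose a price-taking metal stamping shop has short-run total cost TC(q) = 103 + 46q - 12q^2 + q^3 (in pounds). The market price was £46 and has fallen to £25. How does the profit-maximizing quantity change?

MC = 46 - 24q + 3q^2; the shutdown threshold is min AVC = £10 (at q = 6).
At P = £46 ≥ min AVC, set P = MC on the rising branch: q = 8.
At P = £25 ≥ min AVC, set P = MC: q = 7. The firm stays open but cuts output.

Output falls from 8 to 7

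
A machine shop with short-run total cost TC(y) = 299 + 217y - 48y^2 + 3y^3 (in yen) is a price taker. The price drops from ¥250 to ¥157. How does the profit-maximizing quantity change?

Output falls from 11 to 10

AVC = 217 - 48y + 3y^2, minimized at y = 8 where min AVC = ¥25. MC = 217 - 96y + 9y^2.
With P = ¥250 above the shutdown price, P = MC gives y = 11.
At P = ¥157 ≥ min AVC, set P = MC: y = 10. The firm stays open but cuts output.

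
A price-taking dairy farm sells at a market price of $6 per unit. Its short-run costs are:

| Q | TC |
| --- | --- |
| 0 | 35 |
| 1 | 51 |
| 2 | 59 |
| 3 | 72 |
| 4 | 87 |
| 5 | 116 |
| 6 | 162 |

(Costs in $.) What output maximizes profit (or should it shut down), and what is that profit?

Profit at each row (π = 6Q − TC): Q=0: -35; Q=1: -45; Q=2: -47; Q=3: -54; Q=4: -63; Q=5: -86; Q=6: -126.
Profit is highest at Q = 0. Equivalently, the lowest AVC in the table is 24/2 ≈ $12 at Q = 2, and P = $6 falls below it — price never covers variable cost, so the firm shuts down and loses only its fixed cost.

Q = 0 (shut down); profit = -$35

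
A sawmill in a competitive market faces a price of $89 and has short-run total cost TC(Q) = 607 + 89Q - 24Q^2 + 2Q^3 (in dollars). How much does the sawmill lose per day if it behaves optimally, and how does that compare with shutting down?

AVC = 89 - 24Q + 2Q^2 has its minimum $17 at Q = 6; price $89 clears that bar, so the firm operates.
With MC = 89 - 48Q + 6Q^2, P = MC on the upward-sloping part at Q* = 8.
TR = 89·8 = 712. TC = 607 + 200 = 807. Profit = 712 − 807 = -$95.
That loss of $95 beats the $607 the firm would lose by shutting down; producing recovers $512 of fixed cost.

Profit = -$95 at Q = 8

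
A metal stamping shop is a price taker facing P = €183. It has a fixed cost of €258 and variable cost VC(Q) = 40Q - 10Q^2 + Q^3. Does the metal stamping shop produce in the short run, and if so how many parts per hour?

Strip out fixed cost: VC = 40Q - 10Q^2 + Q^3. Then AVC = 40 - 10Q + Q^2 and MC = 40 - 20Q + 3Q^2.
AVC hits its minimum where MC = AVC, at Q = 5, giving min AVC = 40 - 10·5 + 5^2 = €15.
Since P = €183 ≥ min AVC = €15, price covers variable cost and the firm should produce.
Set P = MC: 183 = 40 - 20Q + 3Q^2 → -143 - 20Q + 3Q^2 = 0. The roots are Q = -13/3 and Q = 11; the profit-maximizing output is on the rising part of MC, so Q* = 11.
Check: AVC at Q = 11 is €51 ≤ P, so revenue covers variable cost.
Profit = P·Q − TC = 183·11 − 819 = €1194.

Produce at Q = 11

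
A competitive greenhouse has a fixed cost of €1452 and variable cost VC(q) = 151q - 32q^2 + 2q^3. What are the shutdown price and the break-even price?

AVC = 151 - 32q + 2q^2; minimized at q = 8, giving min AVC = €23. That is the shutdown price.
ATC = 1452/q + 151 - 32q + 2q^2. Setting dATC/dq = −1452/q^2 − 32 + 4q = 0 gives q = 11 (since 4·11^3 − 32·11^2 = 1452).
min ATC = 1452/11 + 151 − 32·11 + 2·11^2 = €173. That is the break-even price.
Between these two prices the firm operates at a loss; above €173 it earns a profit.

Shutdown price = €23; break-even price = €173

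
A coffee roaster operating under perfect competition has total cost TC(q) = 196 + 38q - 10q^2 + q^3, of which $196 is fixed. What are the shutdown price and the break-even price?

AVC = 38 - 10q + q^2; minimized at q = 5, giving min AVC = $13. That is the shutdown price.
ATC = 196/q + 38 - 10q + q^2. Setting dATC/dq = −196/q^2 − 10 + 2q = 0 gives q = 7 (since 2·7^3 − 10·7^2 = 196).
min ATC = 196/7 + 38 − 10·7 + 7^2 = $45. That is the break-even price.
For $13 ≤ P < $45 the firm produces at a loss; below $13 it shuts down.

Shutdown price = $13; break-even price = $45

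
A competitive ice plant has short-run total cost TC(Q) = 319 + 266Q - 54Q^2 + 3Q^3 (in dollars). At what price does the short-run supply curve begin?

$23 per unit

The firm shuts down when price falls below the minimum of average variable cost. AVC = VC/Q = 266 - 54Q + 3Q^2.
dAVC/dQ = -54 + 6Q = 0 gives Q = 9. min AVC = 266 - 54·9 + 3·9^2 = 23.
So the shutdown price is $23.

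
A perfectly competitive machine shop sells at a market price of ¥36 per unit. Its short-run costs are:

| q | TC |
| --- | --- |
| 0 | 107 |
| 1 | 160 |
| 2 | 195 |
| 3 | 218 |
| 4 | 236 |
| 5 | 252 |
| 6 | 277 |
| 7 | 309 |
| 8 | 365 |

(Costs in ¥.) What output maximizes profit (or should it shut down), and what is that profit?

q = 7; profit = -¥57

Tabulate TR − TC: q=0: -107; q=1: -124; q=2: -123; q=3: -110; q=4: -92; q=5: -72; q=6: -61; q=7: -57; q=8: -77.
Profit is maximized at q = 7. AVC there is 202/7 = ¥28.86 ≤ P, so producing beats shutting down (which would give -¥107).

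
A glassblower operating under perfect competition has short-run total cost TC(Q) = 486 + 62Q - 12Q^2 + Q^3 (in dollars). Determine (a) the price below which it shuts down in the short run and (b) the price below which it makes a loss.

Shutdown price = min AVC. AVC = 62 - 12Q + Q^2, with vertex at Q = 6 and minimum $26.
ATC = 486/Q + 62 - 12Q + Q^2. Setting dATC/dQ = −486/Q^2 − 12 + 2Q = 0 gives Q = 9 (since 2·9^3 − 12·9^2 = 486).
min ATC = 486/9 + 62 − 12·9 + 9^2 = $89. That is the break-even price.
Between these two prices the firm operates at a loss; above $89 it earns a profit.

Shutdown price = $26; break-even price = $89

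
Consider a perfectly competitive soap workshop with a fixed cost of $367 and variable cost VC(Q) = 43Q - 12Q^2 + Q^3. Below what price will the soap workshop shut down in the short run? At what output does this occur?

$7 per unit, at Q = 6

Short-run supply begins at min AVC. From VC = 43Q - 12Q^2 + Q^3, AVC = 43 - 12Q + Q^2.
dAVC/dQ = -12 + 2Q = 0 gives Q = 6. min AVC = 43 - 12·6 + 6^2 = 7.
The firm shuts down for any P below $7.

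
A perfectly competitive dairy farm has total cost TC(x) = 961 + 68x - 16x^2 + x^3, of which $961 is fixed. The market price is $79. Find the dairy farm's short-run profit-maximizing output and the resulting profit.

Profit = -$235 at x = 11

AVC = 68 - 16x + x^2; min AVC = $4 at x = 8. Since P = $79 ≥ min AVC, the firm produces.
With MC = 68 - 32x + 3x^2, P = MC on the upward-sloping part at x* = 11.
TR = 79·11 = 869. TC = 961 + 143 = 1104. Profit = 869 − 1104 = -$235.
Shutting down would mean losing the fixed cost of $961, so operating at a loss of $235 is better by $726.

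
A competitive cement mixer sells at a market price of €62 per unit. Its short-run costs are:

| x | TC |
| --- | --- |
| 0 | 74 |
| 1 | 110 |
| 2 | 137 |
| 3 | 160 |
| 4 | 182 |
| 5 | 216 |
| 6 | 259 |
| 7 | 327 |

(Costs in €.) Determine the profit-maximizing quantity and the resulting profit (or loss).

x = 6; profit = €113

Profit at each row (π = 62x − TC): x=0: -74; x=1: -48; x=2: -13; x=3: 26; x=4: 66; x=5: 94; x=6: 113; x=7: 107.
Profit is maximized at x = 6. AVC there is 185/6 = €30.83 ≤ P, so producing beats shutting down (which would give -€74).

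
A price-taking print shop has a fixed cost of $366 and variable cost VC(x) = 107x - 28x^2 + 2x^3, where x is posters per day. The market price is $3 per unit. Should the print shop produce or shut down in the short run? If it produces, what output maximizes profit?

Shut down

Variable cost is VC = 107x - 28x^2 + 2x^3, so AVC = VC/x = 107 - 28x + 2x^2 and MC = dTC/dx = 107 - 56x + 6x^2.
AVC hits its minimum where MC = AVC, at x = 7, giving min AVC = 107 - 28·7 + 2·7^2 = $9.
P = $3 lies below min AVC = $9; no output level covers variable cost.
Best response: produce nothing and absorb the $366 fixed cost.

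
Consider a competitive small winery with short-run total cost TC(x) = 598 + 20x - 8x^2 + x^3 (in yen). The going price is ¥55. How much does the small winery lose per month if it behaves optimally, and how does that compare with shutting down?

Profit = -¥304 at x = 7

AVC = 20 - 8x + x^2; min AVC = ¥4 at x = 4. Since P = ¥55 ≥ min AVC, the firm produces.
MC = 20 - 16x + 3x^2. Setting P = MC and taking the root on the rising branch gives x* = 7.
TR = 55·7 = 385. TC = 598 + 91 = 689. Profit = 385 − 689 = -¥304.
Shutting down would mean losing the fixed cost of ¥598, so operating at a loss of ¥304 is better by ¥294.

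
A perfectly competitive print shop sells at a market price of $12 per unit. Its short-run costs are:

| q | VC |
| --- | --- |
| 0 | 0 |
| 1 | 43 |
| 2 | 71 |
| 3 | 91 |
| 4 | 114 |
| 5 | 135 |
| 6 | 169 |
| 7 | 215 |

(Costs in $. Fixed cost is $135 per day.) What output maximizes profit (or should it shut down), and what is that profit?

q = 0 (shut down); profit = -$135

Profit at each row (π = 12q − TC): q=0: -135; q=1: -166; q=2: -182; q=3: -190; q=4: -201; q=5: -210; q=6: -232; q=7: -266.
Profit is highest at q = 0. Equivalently, the lowest AVC in the table is 135/5 ≈ $27 at q = 5, and P = $12 falls below it — price never covers variable cost, so the firm shuts down and loses only its fixed cost.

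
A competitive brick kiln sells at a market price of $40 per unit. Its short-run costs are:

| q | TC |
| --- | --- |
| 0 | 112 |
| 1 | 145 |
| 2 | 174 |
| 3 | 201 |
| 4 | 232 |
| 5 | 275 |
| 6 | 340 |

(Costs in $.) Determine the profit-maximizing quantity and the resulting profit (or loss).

Compute π = P·q − TC at each output: q=0: -112; q=1: -105; q=2: -94; q=3: -81; q=4: -72; q=5: -75; q=6: -100.
Profit is maximized at q = 4. AVC there is 120/4 = $30 ≤ P, so producing beats shutting down (which would give -$112).

q = 4; profit = -$72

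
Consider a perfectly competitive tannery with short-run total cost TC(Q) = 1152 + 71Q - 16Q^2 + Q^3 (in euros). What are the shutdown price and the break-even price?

Shutdown price = min AVC. AVC = 71 - 16Q + Q^2, with vertex at Q = 8 and minimum €7.
ATC = 1152/Q + 71 - 16Q + Q^2. Setting dATC/dQ = −1152/Q^2 − 16 + 2Q = 0 gives Q = 12 (since 2·12^3 − 16·12^2 = 1152).
min ATC = 1152/12 + 71 − 16·12 + 12^2 = €119. That is the break-even price.
For €7 ≤ P < €119 the firm produces at a loss; below €7 it shuts down.

Shutdown price = €7; break-even price = €119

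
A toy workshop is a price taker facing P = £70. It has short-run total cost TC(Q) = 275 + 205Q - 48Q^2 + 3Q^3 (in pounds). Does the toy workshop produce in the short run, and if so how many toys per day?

Produce at Q = 9

Variable cost is VC = 205Q - 48Q^2 + 3Q^3, so AVC = VC/Q = 205 - 48Q + 3Q^2 and MC = dTC/dQ = 205 - 96Q + 9Q^2.
AVC is minimized where dAVC/dQ = -48 + 6Q = 0, at Q = 8; min AVC = 205 - 48·8 + 3·8^2 = £13.
Because £70 ≥ £13, revenue can cover variable cost; the firm operates.
Solving P = MC: 135 - 96Q + 9Q^2 = 0 ⇒ Q = 5/3 or 9. On the upward-sloping branch, Q* = 9.
Check: AVC at Q = 9 is £16 ≤ P, so revenue covers variable cost.
Profit = P·Q − TC = 70·9 − 419 = £211.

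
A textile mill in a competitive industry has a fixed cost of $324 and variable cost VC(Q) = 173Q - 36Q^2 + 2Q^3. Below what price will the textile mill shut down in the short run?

The firm shuts down when price falls below the minimum of average variable cost. AVC = VC/Q = 173 - 36Q + 2Q^2.
dAVC/dQ = -36 + 4Q = 0 gives Q = 9. min AVC = 173 - 36·9 + 2·9^2 = 11.
For P < $11 the firm produces nothing.

$11 per unit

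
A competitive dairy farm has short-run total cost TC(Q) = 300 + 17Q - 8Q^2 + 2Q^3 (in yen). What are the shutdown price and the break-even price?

Shutdown price = min AVC. AVC = 17 - 8Q + 2Q^2, with vertex at Q = 2 and minimum ¥9.
ATC = 300/Q + 17 - 8Q + 2Q^2. Setting dATC/dQ = −300/Q^2 − 8 + 4Q = 0 gives Q = 5 (since 4·5^3 − 8·5^2 = 300).
min ATC = 300/5 + 17 − 8·5 + 2·5^2 = ¥87. That is the break-even price.
Between these two prices the firm operates at a loss; above ¥87 it earns a profit.

Shutdown price = ¥9; break-even price = ¥87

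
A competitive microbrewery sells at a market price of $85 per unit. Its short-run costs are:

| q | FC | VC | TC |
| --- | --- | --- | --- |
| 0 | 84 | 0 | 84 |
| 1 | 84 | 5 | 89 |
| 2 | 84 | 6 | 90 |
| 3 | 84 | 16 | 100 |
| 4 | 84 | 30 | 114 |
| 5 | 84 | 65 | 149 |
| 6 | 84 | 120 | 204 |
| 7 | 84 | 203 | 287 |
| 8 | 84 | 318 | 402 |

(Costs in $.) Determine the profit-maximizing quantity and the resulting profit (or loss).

q = 7; profit = $308

Compute π = P·q − TC at each output: q=0: -84; q=1: -4; q=2: 80; q=3: 155; q=4: 226; q=5: 276; q=6: 306; q=7: 308; q=8: 278.
Profit is maximized at q = 7. AVC there is 203/7 = $29 ≤ P, so producing beats shutting down (which would give -$84).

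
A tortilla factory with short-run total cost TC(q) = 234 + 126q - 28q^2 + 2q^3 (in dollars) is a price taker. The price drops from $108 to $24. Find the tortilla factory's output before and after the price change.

AVC = 126 - 28q + 2q^2, minimized at q = 7 where min AVC = $28. MC = 126 - 56q + 6q^2.
With P = $108 above the shutdown price, P = MC gives q = 9.
At P = $24 < min AVC = $28, price no longer covers variable cost at any output, so the firm shuts down: q = 0.

Output falls from 9 to 0 (the firm shuts down)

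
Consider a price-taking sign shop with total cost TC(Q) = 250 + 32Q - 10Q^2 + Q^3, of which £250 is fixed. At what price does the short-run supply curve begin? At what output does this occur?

Short-run supply begins at min AVC. From VC = 32Q - 10Q^2 + Q^3, AVC = 32 - 10Q + Q^2.
At the minimum of AVC, MC = AVC. MC = 32 - 20Q + 3Q^2; setting MC = AVC gives 2Q^2 - 10Q = 0, so Q = 5. min AVC = 7.
So the shutdown price is £7.

£7 per unit, at Q = 5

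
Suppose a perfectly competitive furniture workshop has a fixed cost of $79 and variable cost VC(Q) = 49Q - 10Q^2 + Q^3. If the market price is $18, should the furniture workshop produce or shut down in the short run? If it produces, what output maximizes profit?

Shut down

Variable cost is VC = 49Q - 10Q^2 + Q^3, so AVC = VC/Q = 49 - 10Q + Q^2 and MC = dTC/dQ = 49 - 20Q + 3Q^2.
AVC is minimized where dAVC/dQ = -10 + 2Q = 0, at Q = 5; min AVC = 49 - 10·5 + 5^2 = $24.
With P < min AVC ($18 < $24), every unit sold adds to the loss.
Best response: produce nothing and absorb the $79 fixed cost.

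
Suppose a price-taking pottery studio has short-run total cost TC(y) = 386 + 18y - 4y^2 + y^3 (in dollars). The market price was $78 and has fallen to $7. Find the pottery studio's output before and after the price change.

Output falls from 6 to 0 (the firm shuts down)

MC = 18 - 8y + 3y^2; the shutdown threshold is min AVC = $14 (at y = 2).
At P = $78 ≥ min AVC, set P = MC on the rising branch: y = 6.
At P = $7 < min AVC = $14, price no longer covers variable cost at any output, so the firm shuts down: y = 0.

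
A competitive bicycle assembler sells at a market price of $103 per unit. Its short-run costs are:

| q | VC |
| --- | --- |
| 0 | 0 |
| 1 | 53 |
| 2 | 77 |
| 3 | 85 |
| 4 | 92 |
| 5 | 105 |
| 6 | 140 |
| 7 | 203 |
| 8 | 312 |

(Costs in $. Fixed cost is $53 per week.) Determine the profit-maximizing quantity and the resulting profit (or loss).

Profit at each row (π = 103q − TC): q=0: -53; q=1: -3; q=2: 76; q=3: 171; q=4: 267; q=5: 357; q=6: 425; q=7: 465; q=8: 459.
Profit is maximized at q = 7. AVC there is 203/7 = $29 ≤ P, so producing beats shutting down (which would give -$53).

q = 7; profit = $465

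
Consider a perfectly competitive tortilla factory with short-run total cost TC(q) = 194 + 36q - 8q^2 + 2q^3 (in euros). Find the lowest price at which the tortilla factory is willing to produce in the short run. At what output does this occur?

The firm shuts down when price falls below the minimum of average variable cost. AVC = VC/q = 36 - 8q + 2q^2.
dAVC/dq = -8 + 4q = 0 gives q = 2. min AVC = 36 - 8·2 + 2·2^2 = 28.
So the shutdown price is €28.

€28 per unit, at q = 2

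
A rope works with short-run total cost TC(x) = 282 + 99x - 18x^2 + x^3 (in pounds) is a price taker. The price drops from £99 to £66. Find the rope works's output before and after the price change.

MC = 99 - 36x + 3x^2; the shutdown threshold is min AVC = £18 (at x = 9).
With P = £99 above the shutdown price, P = MC gives x = 12.
At P = £66 ≥ min AVC, set P = MC: x = 11. The firm stays open but cuts output.

Output falls from 12 to 11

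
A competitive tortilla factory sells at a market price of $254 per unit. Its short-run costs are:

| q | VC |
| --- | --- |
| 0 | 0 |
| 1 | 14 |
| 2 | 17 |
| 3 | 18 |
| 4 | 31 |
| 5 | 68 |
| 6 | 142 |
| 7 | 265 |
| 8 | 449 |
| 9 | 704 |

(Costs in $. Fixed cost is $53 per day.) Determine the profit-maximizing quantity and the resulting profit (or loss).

q = 8; profit = $1530

Profit at each row (π = 254q − TC): q=0: -53; q=1: 187; q=2: 438; q=3: 691; q=4: 932; q=5: 1149; q=6: 1329; q=7: 1460; q=8: 1530; q=9: 1529.
Profit is maximized at q = 8. AVC there is 449/8 = $56.12 ≤ P, so producing beats shutting down (which would give -$53).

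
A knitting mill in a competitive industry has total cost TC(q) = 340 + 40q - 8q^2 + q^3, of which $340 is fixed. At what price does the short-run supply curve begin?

Short-run supply begins at min AVC. From VC = 40q - 8q^2 + q^3, AVC = 40 - 8q + q^2.
At the minimum of AVC, MC = AVC. MC = 40 - 16q + 3q^2; setting MC = AVC gives 2q^2 - 8q = 0, so q = 4. min AVC = 24.
So the shutdown price is $24.

$24 per unit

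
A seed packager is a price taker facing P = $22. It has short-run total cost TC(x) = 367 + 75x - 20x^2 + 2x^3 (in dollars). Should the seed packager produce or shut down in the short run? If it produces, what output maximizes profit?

Shut down

Strip out fixed cost: VC = 75x - 20x^2 + 2x^3. Then AVC = 75 - 20x + 2x^2 and MC = 75 - 40x + 6x^2.
The AVC parabola has its vertex at x = 20/4 = 5, where AVC = 75 - 20·5 + 2·5^2 = $25.
Since P = $22 < min AVC = $25, price fails to cover variable cost at any output.
The firm minimizes its loss by shutting down and losing only its fixed cost of $367.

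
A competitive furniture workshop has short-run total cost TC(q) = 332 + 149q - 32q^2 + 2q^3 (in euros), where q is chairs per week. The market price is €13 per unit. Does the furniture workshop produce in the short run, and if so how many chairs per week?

Shut down

Variable cost is VC = 149q - 32q^2 + 2q^3, so AVC = VC/q = 149 - 32q + 2q^2 and MC = dTC/dq = 149 - 64q + 6q^2.
The AVC parabola has its vertex at q = 32/4 = 8, where AVC = 149 - 32·8 + 2·8^2 = €21.
P = €13 lies below min AVC = €21; no output level covers variable cost.
Shutting down limits the loss to fixed cost, €332.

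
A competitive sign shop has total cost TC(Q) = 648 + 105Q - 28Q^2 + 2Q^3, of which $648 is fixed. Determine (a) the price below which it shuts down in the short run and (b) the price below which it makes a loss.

Shutdown price = min AVC. AVC = 105 - 28Q + 2Q^2, with vertex at Q = 7 and minimum $7.
ATC = 648/Q + 105 - 28Q + 2Q^2. Setting dATC/dQ = −648/Q^2 − 28 + 4Q = 0 gives Q = 9 (since 4·9^3 − 28·9^2 = 648).
min ATC = 648/9 + 105 − 28·9 + 2·9^2 = $87. That is the break-even price.
For $7 ≤ P < $87 the firm produces at a loss; below $7 it shuts down.

Shutdown price = $7; break-even price = $87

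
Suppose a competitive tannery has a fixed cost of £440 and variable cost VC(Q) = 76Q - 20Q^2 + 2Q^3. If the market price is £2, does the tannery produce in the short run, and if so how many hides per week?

Shut down

Variable cost is VC = 76Q - 20Q^2 + 2Q^3, so AVC = VC/Q = 76 - 20Q + 2Q^2 and MC = dTC/dQ = 76 - 40Q + 6Q^2.
AVC is minimized where dAVC/dQ = -20 + 4Q = 0, at Q = 5; min AVC = 76 - 20·5 + 2·5^2 = £26.
Since P = £2 < min AVC = £26, price fails to cover variable cost at any output.
Best response: produce nothing and absorb the £440 fixed cost.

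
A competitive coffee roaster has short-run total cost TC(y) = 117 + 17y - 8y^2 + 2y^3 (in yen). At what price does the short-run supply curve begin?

¥9 per unit

The shutdown price is the minimum of AVC. VC = 17y - 8y^2 + 2y^3, so AVC = 17 - 8y + 2y^2.
dAVC/dy = -8 + 4y = 0 gives y = 2. min AVC = 17 - 8·2 + 2·2^2 = 9.
So the shutdown price is ¥9.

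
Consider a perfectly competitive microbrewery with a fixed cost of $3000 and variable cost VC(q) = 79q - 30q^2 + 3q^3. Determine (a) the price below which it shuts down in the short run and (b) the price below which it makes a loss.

Shutdown price = $4; break-even price = $379

AVC = 79 - 30q + 3q^2; minimized at q = 5, giving min AVC = $4. That is the shutdown price.
ATC = 3000/q + 79 - 30q + 3q^2. Setting dATC/dq = −3000/q^2 − 30 + 6q = 0 gives q = 10 (since 6·10^3 − 30·10^2 = 3000).
min ATC = 3000/10 + 79 − 30·10 + 3·10^2 = $379. That is the break-even price.
Between these two prices the firm operates at a loss; above $379 it earns a profit.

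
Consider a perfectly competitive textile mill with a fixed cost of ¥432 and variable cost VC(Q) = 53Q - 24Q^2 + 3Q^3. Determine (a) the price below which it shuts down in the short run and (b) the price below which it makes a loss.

AVC = 53 - 24Q + 3Q^2; minimized at Q = 4, giving min AVC = ¥5. That is the shutdown price.
ATC = 432/Q + 53 - 24Q + 3Q^2. Setting dATC/dQ = −432/Q^2 − 24 + 6Q = 0 gives Q = 6 (since 6·6^3 − 24·6^2 = 432).
min ATC = 432/6 + 53 − 24·6 + 3·6^2 = ¥89. That is the break-even price.
Between these two prices the firm operates at a loss; above ¥89 it earns a profit.

Shutdown price = ¥5; break-even price = ¥89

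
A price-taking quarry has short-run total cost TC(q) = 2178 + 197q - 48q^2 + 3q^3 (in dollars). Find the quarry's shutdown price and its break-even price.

Shutdown price = $5; break-even price = $230

AVC = 197 - 48q + 3q^2; minimized at q = 8, giving min AVC = $5. That is the shutdown price.
ATC = 2178/q + 197 - 48q + 3q^2. Setting dATC/dq = −2178/q^2 − 48 + 6q = 0 gives q = 11 (since 6·11^3 − 48·11^2 = 2178).
min ATC = 2178/11 + 197 − 48·11 + 3·11^2 = $230. That is the break-even price.
For $5 ≤ P < $230 the firm produces at a loss; below $5 it shuts down.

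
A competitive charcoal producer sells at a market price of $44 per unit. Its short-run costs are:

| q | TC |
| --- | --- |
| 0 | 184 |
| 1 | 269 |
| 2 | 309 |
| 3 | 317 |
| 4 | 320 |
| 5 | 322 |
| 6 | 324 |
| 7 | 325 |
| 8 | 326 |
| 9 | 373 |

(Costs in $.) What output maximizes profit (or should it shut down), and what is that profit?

q = 8; profit = $26

Tabulate TR − TC: q=0: -184; q=1: -225; q=2: -221; q=3: -185; q=4: -144; q=5: -102; q=6: -60; q=7: -17; q=8: 26; q=9: 23.
Profit is maximized at q = 8. AVC there is 142/8 = $17.75 ≤ P, so producing beats shutting down (which would give -$184).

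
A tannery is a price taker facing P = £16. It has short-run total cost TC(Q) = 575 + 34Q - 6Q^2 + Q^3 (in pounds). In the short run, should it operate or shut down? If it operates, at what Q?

Variable cost is VC = 34Q - 6Q^2 + Q^3, so AVC = VC/Q = 34 - 6Q + Q^2 and MC = dTC/dQ = 34 - 12Q + 3Q^2.
AVC is minimized where dAVC/dQ = -6 + 2Q = 0, at Q = 3; min AVC = 34 - 6·3 + 3^2 = £25.
P = £16 lies below min AVC = £25; no output level covers variable cost.
The firm minimizes its loss by shutting down and losing only its fixed cost of £575.

Shut down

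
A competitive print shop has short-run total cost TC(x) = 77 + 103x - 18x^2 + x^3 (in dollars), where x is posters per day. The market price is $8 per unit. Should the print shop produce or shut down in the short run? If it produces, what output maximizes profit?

From TC, MC = TC'(x) = 103 - 36x + 3x^2 and AVC = VC/x = 103 - 18x + x^2.
AVC hits its minimum where MC = AVC, at x = 9, giving min AVC = 103 - 18·9 + 9^2 = $22.
Since P = $8 < min AVC = $22, price fails to cover variable cost at any output.
The firm minimizes its loss by shutting down and losing only its fixed cost of $77.

Shut down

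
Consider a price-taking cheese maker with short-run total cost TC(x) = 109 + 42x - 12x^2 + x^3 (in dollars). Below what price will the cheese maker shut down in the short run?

The shutdown price is the minimum of AVC. VC = 42x - 12x^2 + x^3, so AVC = 42 - 12x + x^2.
At the minimum of AVC, MC = AVC. MC = 42 - 24x + 3x^2; setting MC = AVC gives 2x^2 - 12x = 0, so x = 6. min AVC = 6.
The firm shuts down for any P below $6.

$6 per unit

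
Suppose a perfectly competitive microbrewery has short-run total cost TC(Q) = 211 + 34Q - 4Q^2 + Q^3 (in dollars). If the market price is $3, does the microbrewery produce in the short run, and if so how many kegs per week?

Strip out fixed cost: VC = 34Q - 4Q^2 + Q^3. Then AVC = 34 - 4Q + Q^2 and MC = 34 - 8Q + 3Q^2.
The AVC parabola has its vertex at Q = 4/2 = 2, where AVC = 34 - 4·2 + 2^2 = $30.
Since P = $3 < min AVC = $30, price fails to cover variable cost at any output.
Best response: produce nothing and absorb the $211 fixed cost.

Shut down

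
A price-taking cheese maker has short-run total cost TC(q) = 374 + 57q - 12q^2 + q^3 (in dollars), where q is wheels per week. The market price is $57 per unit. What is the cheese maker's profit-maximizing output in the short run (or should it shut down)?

Produce at q = 8

From TC, MC = TC'(q) = 57 - 24q + 3q^2 and AVC = VC/q = 57 - 12q + q^2.
AVC hits its minimum where MC = AVC, at q = 6, giving min AVC = 57 - 12·6 + 6^2 = $21.
Since P = $57 ≥ min AVC = $21, price covers variable cost and the firm should produce.
Solving P = MC: -24q + 3q^2 = 0 ⇒ q = 0 or 8. On the upward-sloping branch, q* = 8.
Check: AVC at q = 8 is $25 ≤ P, so revenue covers variable cost.
Profit = P·q − TC = 57·8 − 574 = -$118, a loss, but smaller than the $374 fixed cost the firm would lose by shutting down.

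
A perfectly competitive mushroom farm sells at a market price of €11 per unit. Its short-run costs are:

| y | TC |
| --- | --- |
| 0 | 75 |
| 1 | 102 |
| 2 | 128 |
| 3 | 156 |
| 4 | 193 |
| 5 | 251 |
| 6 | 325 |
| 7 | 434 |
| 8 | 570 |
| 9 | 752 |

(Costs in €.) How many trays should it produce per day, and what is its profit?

y = 0 (shut down); profit = -€75

Profit at each row (π = 11y − TC): y=0: -75; y=1: -91; y=2: -106; y=3: -123; y=4: -149; y=5: -196; y=6: -259; y=7: -357; y=8: -482; y=9: -653.
Profit is highest at y = 0. Equivalently, the lowest AVC in the table is 53/2 ≈ €26.50 at y = 2, and P = €11 falls below it — price never covers variable cost, so the firm shuts down and loses only its fixed cost.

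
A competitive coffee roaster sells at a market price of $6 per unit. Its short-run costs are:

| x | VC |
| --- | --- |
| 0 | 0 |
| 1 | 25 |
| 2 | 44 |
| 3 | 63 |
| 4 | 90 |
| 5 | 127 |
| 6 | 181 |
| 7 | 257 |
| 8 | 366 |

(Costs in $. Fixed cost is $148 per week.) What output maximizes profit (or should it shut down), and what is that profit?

x = 0 (shut down); profit = -$148

Tabulate TR − TC: x=0: -148; x=1: -167; x=2: -180; x=3: -193; x=4: -214; x=5: -245; x=6: -293; x=7: -363; x=8: -466.
Profit is highest at x = 0. Equivalently, the lowest AVC in the table is 63/3 ≈ $21 at x = 3, and P = $6 falls below it — price never covers variable cost, so the firm shuts down and loses only its fixed cost.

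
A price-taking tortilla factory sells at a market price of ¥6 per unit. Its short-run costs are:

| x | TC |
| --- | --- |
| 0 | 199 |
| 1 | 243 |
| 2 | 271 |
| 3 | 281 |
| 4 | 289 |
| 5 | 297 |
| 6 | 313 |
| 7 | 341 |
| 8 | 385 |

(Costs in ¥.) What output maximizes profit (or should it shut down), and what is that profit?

Tabulate TR − TC: x=0: -199; x=1: -237; x=2: -259; x=3: -263; x=4: -265; x=5: -267; x=6: -277; x=7: -299; x=8: -337.
Profit is highest at x = 0. Equivalently, the lowest AVC in the table is 114/6 ≈ ¥19 at x = 6, and P = ¥6 falls below it — price never covers variable cost, so the firm shuts down and loses only its fixed cost.

x = 0 (shut down); profit = -¥199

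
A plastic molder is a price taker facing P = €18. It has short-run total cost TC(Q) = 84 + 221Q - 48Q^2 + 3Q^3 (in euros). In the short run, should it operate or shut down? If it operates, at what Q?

From TC, MC = TC'(Q) = 221 - 96Q + 9Q^2 and AVC = VC/Q = 221 - 48Q + 3Q^2.
AVC hits its minimum where MC = AVC, at Q = 8, giving min AVC = 221 - 48·8 + 3·8^2 = €29.
Since P = €18 < min AVC = €29, price fails to cover variable cost at any output.
Best response: produce nothing and absorb the €84 fixed cost.

Shut down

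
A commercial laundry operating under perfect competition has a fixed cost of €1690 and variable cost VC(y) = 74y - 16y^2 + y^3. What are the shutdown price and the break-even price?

AVC = 74 - 16y + y^2; minimized at y = 8, giving min AVC = €10. That is the shutdown price.
ATC = 1690/y + 74 - 16y + y^2. Setting dATC/dy = −1690/y^2 − 16 + 2y = 0 gives y = 13 (since 2·13^3 − 16·13^2 = 1690).
min ATC = 1690/13 + 74 − 16·13 + 13^2 = €165. That is the break-even price.
For €10 ≤ P < €165 the firm produces at a loss; below €10 it shuts down.

Shutdown price = €10; break-even price = €165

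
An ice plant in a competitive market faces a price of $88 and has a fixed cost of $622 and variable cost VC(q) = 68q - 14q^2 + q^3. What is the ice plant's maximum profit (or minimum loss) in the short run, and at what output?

AVC = 68 - 14q + q^2; min AVC = $19 at q = 7. Since P = $88 ≥ min AVC, the firm produces.
With MC = 68 - 28q + 3q^2, P = MC on the upward-sloping part at q* = 10.
TR = 88·10 = 880. TC = 622 + 280 = 902. Profit = 880 − 902 = -$22.
By producing, the firm covers all variable cost plus $600 of fixed cost; shutting down would lose the full $622.

Profit = -$22 at q = 10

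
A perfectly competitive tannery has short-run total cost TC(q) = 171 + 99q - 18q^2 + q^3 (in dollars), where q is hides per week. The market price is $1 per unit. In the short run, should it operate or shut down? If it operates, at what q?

Shut down

From TC, MC = TC'(q) = 99 - 36q + 3q^2 and AVC = VC/q = 99 - 18q + q^2.
AVC hits its minimum where MC = AVC, at q = 9, giving min AVC = 99 - 18·9 + 9^2 = $18.
With P < min AVC ($1 < $18), every unit sold adds to the loss.
Best response: produce nothing and absorb the $171 fixed cost.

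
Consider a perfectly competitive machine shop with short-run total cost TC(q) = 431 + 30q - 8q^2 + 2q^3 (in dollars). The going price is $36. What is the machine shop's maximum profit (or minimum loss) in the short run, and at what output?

Profit = -$395 at q = 3

AVC = 30 - 8q + 2q^2; min AVC = $22 at q = 2. Since P = $36 ≥ min AVC, the firm produces.
MC = 30 - 16q + 6q^2. Setting P = MC and taking the root on the rising branch gives q* = 3.
TR = 36·3 = 108. TC = 431 + 72 = 503. Profit = 108 − 503 = -$395.
By producing, the firm covers all variable cost plus $36 of fixed cost; shutting down would lose the full $431.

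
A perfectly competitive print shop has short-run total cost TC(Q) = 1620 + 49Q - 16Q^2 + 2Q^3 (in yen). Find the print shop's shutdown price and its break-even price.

Shutdown price = ¥17; break-even price = ¥247

AVC = 49 - 16Q + 2Q^2; minimized at Q = 4, giving min AVC = ¥17. That is the shutdown price.
ATC = 1620/Q + 49 - 16Q + 2Q^2. Setting dATC/dQ = −1620/Q^2 − 16 + 4Q = 0 gives Q = 9 (since 4·9^3 − 16·9^2 = 1620).
min ATC = 1620/9 + 49 − 16·9 + 2·9^2 = ¥247. That is the break-even price.
Between these two prices the firm operates at a loss; above ¥247 it earns a profit.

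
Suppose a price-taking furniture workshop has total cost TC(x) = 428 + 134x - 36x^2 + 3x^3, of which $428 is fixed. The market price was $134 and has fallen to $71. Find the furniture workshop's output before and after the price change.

Output falls from 8 to 7

AVC = 134 - 36x + 3x^2, minimized at x = 6 where min AVC = $26. MC = 134 - 72x + 9x^2.
At P = $134 ≥ min AVC, set P = MC on the rising branch: x = 8.
At P = $71 ≥ min AVC, set P = MC: x = 7. The firm stays open but cuts output.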